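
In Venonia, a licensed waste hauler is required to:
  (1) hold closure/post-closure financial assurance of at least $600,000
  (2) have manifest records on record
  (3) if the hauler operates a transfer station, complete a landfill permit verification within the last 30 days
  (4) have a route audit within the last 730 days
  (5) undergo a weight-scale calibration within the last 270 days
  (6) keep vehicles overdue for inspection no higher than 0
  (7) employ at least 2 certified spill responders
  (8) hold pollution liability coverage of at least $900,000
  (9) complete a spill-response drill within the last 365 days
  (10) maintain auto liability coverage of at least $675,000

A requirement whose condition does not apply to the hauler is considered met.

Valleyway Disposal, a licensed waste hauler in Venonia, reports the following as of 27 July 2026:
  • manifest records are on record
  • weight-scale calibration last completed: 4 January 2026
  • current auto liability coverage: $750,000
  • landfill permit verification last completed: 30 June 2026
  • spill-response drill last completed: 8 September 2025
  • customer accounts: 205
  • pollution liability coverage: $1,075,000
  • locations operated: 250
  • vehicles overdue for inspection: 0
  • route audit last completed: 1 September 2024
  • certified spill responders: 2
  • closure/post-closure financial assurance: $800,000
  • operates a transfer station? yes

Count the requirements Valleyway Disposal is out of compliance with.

0

1. closure/post-closure financial assurance $800,000 ≥ $600,000 → met
2. manifest records present → met
3. condition 'operates a transfer station' holds; landfill permit verification 27 days ago vs limit 30 → met
4. route audit 694 days ago vs limit 730 → met
5. weight-scale calibration 204 days ago vs limit 270 → met
6. vehicles overdue for inspection 0 ≤ 0 → met
7. certified spill responders 2 ≥ 2 → met
8. pollution liability coverage $1,075,000 ≥ $900,000 → met
9. spill-response drill 322 days ago vs limit 365 → met
10. auto liability coverage $750,000 ≥ $675,000 → met
Not met: 0 of 10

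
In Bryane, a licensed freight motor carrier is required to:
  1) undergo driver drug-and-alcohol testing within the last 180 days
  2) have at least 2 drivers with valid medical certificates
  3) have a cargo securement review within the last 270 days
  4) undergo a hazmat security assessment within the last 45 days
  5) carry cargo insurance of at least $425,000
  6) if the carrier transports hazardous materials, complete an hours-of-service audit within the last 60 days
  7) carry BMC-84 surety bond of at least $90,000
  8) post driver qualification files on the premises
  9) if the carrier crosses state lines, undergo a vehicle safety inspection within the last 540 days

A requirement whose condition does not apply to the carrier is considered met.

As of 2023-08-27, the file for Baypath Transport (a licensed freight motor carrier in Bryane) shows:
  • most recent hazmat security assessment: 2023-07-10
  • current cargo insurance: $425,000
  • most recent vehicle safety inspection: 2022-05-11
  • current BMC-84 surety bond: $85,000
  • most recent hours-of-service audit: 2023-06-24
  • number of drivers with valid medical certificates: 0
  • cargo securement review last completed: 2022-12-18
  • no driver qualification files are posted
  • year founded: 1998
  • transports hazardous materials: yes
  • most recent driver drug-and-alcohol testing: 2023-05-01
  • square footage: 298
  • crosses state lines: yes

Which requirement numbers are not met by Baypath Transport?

2, 4, 6, 7, 8

1. driver drug-and-alcohol testing 118 days ago vs limit 180 → met
2. drivers with valid medical certificates 0 < 2 → not met
3. cargo securement review 252 days ago vs limit 270 → met
4. hazmat security assessment 48 days ago vs limit 45 → not met
5. cargo insurance $425,000 ≥ $425,000 → met
6. condition 'transports hazardous materials' holds; hours-of-service audit 64 days ago vs limit 60 → not met
7. BMC-84 surety bond $85,000 < $90,000 → not met
8. driver qualification files absent → not met
9. condition 'crosses state lines' holds; vehicle safety inspection 473 days ago vs limit 540 → met
Not met: 2, 4, 6, 7, 8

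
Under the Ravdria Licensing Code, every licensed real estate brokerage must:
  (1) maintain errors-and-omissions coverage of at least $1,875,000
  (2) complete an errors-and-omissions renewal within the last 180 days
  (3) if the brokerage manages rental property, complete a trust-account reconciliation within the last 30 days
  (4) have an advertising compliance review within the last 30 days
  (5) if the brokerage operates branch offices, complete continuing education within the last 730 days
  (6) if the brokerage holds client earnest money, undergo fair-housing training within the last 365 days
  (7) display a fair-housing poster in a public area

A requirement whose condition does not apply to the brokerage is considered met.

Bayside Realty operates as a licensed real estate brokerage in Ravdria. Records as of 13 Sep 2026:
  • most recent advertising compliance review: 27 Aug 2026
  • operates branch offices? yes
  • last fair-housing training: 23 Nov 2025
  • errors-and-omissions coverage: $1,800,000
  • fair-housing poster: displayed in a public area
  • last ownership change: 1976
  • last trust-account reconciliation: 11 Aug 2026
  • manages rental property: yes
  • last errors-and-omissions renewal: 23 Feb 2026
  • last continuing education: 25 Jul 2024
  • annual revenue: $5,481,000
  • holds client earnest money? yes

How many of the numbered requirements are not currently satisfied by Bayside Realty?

1. errors-and-omissions coverage $1,800,000 < $1,875,000 → not met
2. errors-and-omissions renewal 202 days ago vs limit 180 → not met
3. condition 'manages rental property' holds; trust-account reconciliation 33 days ago vs limit 30 → not met
4. advertising compliance review 17 days ago vs limit 30 → met
5. condition 'operates branch offices' holds; continuing education 780 days ago vs limit 730 → not met
6. condition 'holds client earnest money' holds; fair-housing training 294 days ago vs limit 365 → met
7. fair-housing poster present → met
Not met: 4 of 7

4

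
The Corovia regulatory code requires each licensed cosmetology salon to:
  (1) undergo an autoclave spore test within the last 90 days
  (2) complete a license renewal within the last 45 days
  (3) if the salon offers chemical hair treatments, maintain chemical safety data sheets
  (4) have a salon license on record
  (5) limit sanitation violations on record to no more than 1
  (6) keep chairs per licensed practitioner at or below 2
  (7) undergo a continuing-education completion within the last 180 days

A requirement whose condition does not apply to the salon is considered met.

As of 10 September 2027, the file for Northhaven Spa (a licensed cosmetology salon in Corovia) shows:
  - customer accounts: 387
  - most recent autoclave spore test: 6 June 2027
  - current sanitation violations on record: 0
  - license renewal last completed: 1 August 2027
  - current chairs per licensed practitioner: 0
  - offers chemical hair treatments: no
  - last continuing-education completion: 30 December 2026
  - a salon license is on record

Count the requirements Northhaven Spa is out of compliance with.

1. autoclave spore test 96 days ago vs limit 90 → not met
2. license renewal 40 days ago vs limit 45 → met
3. condition 'offers chemical hair treatments' does not hold → requirement n/a → met
4. salon license present → met
5. sanitation violations on record 0 ≤ 1 → met
6. chairs per licensed practitioner 0 ≤ 2 → met
7. continuing-education completion 254 days ago vs limit 180 → not met
Not met: 2 of 7

2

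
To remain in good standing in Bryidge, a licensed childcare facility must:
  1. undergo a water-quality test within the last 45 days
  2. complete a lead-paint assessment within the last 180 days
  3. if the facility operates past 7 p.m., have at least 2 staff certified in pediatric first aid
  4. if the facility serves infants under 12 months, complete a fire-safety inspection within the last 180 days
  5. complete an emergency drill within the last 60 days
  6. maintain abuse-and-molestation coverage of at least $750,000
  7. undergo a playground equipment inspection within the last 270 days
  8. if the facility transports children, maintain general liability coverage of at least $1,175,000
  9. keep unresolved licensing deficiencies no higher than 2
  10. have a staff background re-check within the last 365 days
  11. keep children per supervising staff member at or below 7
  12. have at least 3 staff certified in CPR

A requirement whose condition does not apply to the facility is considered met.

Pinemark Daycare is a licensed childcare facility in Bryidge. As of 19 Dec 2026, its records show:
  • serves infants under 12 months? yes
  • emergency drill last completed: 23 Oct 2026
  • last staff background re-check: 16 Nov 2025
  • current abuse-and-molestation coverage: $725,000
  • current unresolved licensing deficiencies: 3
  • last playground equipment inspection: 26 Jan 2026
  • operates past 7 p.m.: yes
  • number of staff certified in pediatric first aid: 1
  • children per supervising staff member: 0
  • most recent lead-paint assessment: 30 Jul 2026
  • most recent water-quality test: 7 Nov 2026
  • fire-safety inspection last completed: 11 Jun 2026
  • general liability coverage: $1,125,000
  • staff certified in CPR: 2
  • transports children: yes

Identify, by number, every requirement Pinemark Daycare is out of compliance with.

1. water-quality test 42 days ago vs limit 45 → met
2. lead-paint assessment 142 days ago vs limit 180 → met
3. condition 'operates past 7 p.m.' holds; staff certified in pediatric first aid 1 < 2 → not met
4. condition 'serves infants under 12 months' holds; fire-safety inspection 191 days ago vs limit 180 → not met
5. emergency drill 57 days ago vs limit 60 → met
6. abuse-and-molestation coverage $725,000 < $750,000 → not met
7. playground equipment inspection 327 days ago vs limit 270 → not met
8. condition 'transports children' holds; general liability coverage $1,125,000 < $1,175,000 → not met
9. unresolved licensing deficiencies 3 > 2 → not met
10. staff background re-check 398 days ago vs limit 365 → not met
11. children per supervising staff member 0 ≤ 7 → met
12. staff certified in CPR 2 < 3 → not met
Not met: 3, 4, 6, 7, 8, 9, 10, 12

3, 4, 6, 7, 8, 9, 10, 12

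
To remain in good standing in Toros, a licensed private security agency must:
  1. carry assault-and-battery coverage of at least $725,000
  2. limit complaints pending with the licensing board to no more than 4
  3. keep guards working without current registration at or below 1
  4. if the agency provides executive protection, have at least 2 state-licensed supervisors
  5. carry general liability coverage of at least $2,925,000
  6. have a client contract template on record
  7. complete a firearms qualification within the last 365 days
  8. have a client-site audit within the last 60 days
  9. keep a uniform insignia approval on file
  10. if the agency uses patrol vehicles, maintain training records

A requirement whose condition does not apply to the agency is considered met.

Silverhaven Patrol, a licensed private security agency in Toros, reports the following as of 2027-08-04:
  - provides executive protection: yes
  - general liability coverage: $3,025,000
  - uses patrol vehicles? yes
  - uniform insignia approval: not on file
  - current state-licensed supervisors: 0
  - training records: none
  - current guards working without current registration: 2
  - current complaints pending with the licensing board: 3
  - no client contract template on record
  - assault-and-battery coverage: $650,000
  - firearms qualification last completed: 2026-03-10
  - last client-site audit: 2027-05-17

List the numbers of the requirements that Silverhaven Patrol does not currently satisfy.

1, 3, 4, 6, 7, 8, 9, 10

1. assault-and-battery coverage $650,000 < $725,000 → not met
2. complaints pending with the licensing board 3 ≤ 4 → met
3. guards working without current registration 2 > 1 → not met
4. condition 'provides executive protection' holds; state-licensed supervisors 0 < 2 → not met
5. general liability coverage $3,025,000 ≥ $2,925,000 → met
6. client contract template absent → not met
7. firearms qualification 512 days ago vs limit 365 → not met
8. client-site audit 79 days ago vs limit 60 → not met
9. uniform insignia approval absent → not met
10. condition 'uses patrol vehicles' holds; training records absent → not met
Not met: 1, 3, 4, 6, 7, 8, 9, 10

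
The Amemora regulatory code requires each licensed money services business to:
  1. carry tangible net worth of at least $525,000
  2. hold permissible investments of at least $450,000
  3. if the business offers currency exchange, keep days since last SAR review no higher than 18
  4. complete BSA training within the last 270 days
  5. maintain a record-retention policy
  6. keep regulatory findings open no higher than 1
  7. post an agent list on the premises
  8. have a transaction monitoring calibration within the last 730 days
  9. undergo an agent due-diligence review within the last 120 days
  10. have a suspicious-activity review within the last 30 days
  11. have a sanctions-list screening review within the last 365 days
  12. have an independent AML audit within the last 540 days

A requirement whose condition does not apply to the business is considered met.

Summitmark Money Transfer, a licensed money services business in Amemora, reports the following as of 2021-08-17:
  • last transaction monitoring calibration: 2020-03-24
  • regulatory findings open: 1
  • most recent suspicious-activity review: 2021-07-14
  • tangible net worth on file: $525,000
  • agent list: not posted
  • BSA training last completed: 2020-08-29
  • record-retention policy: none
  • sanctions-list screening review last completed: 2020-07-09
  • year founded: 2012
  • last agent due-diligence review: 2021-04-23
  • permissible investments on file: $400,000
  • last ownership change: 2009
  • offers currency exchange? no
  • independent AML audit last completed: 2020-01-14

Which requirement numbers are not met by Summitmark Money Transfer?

2, 4, 5, 7, 10, 11, 12

1. tangible net worth $525,000 ≥ $525,000 → met
2. permissible investments $400,000 < $450,000 → not met
3. condition 'offers currency exchange' does not hold → requirement n/a → met
4. BSA training 353 days ago vs limit 270 → not met
5. record-retention policy absent → not met
6. regulatory findings open 1 ≤ 1 → met
7. agent list absent → not met
8. transaction monitoring calibration 511 days ago vs limit 730 → met
9. agent due-diligence review 116 days ago vs limit 120 → met
10. suspicious-activity review 34 days ago vs limit 30 → not met
11. sanctions-list screening review 404 days ago vs limit 365 → not met
12. independent AML audit 581 days ago vs limit 540 → not met
Not met: 2, 4, 5, 7, 10, 11, 12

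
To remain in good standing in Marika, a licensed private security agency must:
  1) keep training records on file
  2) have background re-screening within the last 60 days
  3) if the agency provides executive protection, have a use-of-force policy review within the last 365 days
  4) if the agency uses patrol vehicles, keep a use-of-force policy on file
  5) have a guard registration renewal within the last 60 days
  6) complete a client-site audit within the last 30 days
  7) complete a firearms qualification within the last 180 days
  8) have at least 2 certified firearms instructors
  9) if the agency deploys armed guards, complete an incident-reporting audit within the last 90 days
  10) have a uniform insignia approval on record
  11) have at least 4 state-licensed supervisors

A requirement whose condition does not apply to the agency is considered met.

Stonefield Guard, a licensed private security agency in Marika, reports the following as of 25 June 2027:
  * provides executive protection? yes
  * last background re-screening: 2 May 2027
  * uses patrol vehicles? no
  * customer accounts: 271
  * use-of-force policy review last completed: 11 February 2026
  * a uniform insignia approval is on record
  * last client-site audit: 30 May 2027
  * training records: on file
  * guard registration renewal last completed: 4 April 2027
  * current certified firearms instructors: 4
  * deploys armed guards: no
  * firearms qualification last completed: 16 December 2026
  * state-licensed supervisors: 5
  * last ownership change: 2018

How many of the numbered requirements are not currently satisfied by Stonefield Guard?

1. training records present → met
2. background re-screening 54 days ago vs limit 60 → met
3. condition 'provides executive protection' holds; use-of-force policy review 499 days ago vs limit 365 → not met
4. condition 'uses patrol vehicles' does not hold → requirement n/a → met
5. guard registration renewal 82 days ago vs limit 60 → not met
6. client-site audit 26 days ago vs limit 30 → met
7. firearms qualification 191 days ago vs limit 180 → not met
8. certified firearms instructors 4 ≥ 2 → met
9. condition 'deploys armed guards' does not hold → requirement n/a → met
10. uniform insignia approval present → met
11. state-licensed supervisors 5 ≥ 4 → met
Not met: 3 of 11

3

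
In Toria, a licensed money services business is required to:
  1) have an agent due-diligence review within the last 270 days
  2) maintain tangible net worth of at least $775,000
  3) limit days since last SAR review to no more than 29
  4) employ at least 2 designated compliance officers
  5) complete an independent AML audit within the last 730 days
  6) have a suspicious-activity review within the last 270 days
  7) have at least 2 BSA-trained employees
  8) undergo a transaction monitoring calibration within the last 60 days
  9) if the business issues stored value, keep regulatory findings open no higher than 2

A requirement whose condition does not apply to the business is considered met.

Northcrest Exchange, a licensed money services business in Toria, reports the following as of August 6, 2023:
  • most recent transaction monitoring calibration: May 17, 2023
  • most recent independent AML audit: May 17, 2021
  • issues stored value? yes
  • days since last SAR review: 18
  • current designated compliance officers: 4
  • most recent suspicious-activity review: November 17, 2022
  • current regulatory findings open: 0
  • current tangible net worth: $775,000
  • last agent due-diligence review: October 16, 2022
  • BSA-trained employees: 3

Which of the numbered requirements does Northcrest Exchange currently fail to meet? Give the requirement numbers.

1, 5, 8

1. agent due-diligence review 294 days ago vs limit 270 → not met
2. tangible net worth $775,000 ≥ $775,000 → met
3. days since last SAR review 18 ≤ 29 → met
4. designated compliance officers 4 ≥ 2 → met
5. independent AML audit 811 days ago vs limit 730 → not met
6. suspicious-activity review 262 days ago vs limit 270 → met
7. BSA-trained employees 3 ≥ 2 → met
8. transaction monitoring calibration 81 days ago vs limit 60 → not met
9. condition 'issues stored value' holds; regulatory findings open 0 ≤ 2 → met
Not met: 1, 5, 8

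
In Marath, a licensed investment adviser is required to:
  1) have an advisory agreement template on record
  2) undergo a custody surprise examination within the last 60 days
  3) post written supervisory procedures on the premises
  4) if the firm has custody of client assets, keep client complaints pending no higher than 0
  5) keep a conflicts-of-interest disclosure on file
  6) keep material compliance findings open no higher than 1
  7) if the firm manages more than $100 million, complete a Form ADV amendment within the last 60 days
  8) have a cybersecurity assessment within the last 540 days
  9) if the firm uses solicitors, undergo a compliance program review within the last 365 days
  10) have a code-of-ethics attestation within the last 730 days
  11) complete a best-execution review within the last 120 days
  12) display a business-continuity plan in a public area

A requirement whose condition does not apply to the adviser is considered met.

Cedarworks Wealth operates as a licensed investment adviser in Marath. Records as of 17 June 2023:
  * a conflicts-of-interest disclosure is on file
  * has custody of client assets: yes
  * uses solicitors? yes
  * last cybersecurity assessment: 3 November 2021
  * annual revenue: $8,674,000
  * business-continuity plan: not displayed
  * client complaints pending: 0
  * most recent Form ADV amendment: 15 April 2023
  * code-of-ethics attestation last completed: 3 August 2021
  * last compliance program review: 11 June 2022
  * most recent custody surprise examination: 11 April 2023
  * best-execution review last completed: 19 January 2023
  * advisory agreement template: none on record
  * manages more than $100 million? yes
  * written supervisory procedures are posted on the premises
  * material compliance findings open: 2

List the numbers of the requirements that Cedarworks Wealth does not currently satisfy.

1. advisory agreement template absent → not met
2. custody surprise examination 67 days ago vs limit 60 → not met
3. written supervisory procedures present → met
4. condition 'has custody of client assets' holds; client complaints pending 0 ≤ 0 → met
5. conflicts-of-interest disclosure present → met
6. material compliance findings open 2 > 1 → not met
7. condition 'manages more than $100 million' holds; Form ADV amendment 63 days ago vs limit 60 → not met
8. cybersecurity assessment 591 days ago vs limit 540 → not met
9. condition 'uses solicitors' holds; compliance program review 371 days ago vs limit 365 → not met
10. code-of-ethics attestation 683 days ago vs limit 730 → met
11. best-execution review 149 days ago vs limit 120 → not met
12. business-continuity plan absent → not met
Not met: 1, 2, 6, 7, 8, 9, 11, 12

1, 2, 6, 7, 8, 9, 11, 12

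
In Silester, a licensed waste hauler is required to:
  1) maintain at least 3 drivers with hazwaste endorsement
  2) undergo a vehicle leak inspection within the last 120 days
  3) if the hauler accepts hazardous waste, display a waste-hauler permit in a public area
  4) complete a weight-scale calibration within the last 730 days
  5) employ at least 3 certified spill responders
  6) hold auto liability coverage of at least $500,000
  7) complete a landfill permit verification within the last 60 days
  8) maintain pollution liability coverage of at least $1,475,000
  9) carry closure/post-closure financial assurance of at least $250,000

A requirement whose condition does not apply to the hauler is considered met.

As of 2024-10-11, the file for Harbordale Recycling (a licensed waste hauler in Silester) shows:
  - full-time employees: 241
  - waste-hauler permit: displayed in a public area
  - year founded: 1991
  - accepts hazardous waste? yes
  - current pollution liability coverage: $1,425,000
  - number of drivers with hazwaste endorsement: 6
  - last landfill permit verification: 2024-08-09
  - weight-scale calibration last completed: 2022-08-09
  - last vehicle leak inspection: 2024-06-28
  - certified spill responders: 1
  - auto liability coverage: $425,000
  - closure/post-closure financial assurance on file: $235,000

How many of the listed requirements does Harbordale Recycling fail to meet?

6

1. drivers with hazwaste endorsement 6 ≥ 3 → met
2. vehicle leak inspection 105 days ago vs limit 120 → met
3. condition 'accepts hazardous waste' holds; waste-hauler permit present → met
4. weight-scale calibration 794 days ago vs limit 730 → not met
5. certified spill responders 1 < 3 → not met
6. auto liability coverage $425,000 < $500,000 → not met
7. landfill permit verification 63 days ago vs limit 60 → not met
8. pollution liability coverage $1,425,000 < $1,475,000 → not met
9. closure/post-closure financial assurance $235,000 < $250,000 → not met
Not met: 6 of 9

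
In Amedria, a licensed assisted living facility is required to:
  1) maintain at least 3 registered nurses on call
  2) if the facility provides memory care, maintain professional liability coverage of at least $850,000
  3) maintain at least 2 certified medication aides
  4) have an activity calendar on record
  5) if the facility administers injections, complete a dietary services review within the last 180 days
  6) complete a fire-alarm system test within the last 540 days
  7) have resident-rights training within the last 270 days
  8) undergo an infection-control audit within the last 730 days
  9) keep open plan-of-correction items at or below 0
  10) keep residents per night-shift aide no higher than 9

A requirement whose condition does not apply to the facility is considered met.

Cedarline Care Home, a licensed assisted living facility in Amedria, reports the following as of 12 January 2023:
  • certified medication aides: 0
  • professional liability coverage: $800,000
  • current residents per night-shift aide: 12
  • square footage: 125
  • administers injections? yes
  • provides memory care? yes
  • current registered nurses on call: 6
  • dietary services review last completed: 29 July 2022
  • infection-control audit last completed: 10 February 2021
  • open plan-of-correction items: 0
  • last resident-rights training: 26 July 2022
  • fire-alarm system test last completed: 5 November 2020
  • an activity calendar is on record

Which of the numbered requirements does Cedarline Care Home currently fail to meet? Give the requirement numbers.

2, 3, 6, 10

1. registered nurses on call 6 ≥ 3 → met
2. condition 'provides memory care' holds; professional liability coverage $800,000 < $850,000 → not met
3. certified medication aides 0 < 2 → not met
4. activity calendar present → met
5. condition 'administers injections' holds; dietary services review 167 days ago vs limit 180 → met
6. fire-alarm system test 798 days ago vs limit 540 → not met
7. resident-rights training 170 days ago vs limit 270 → met
8. infection-control audit 701 days ago vs limit 730 → met
9. open plan-of-correction items 0 ≤ 0 → met
10. residents per night-shift aide 12 > 9 → not met
Not met: 2, 3, 6, 10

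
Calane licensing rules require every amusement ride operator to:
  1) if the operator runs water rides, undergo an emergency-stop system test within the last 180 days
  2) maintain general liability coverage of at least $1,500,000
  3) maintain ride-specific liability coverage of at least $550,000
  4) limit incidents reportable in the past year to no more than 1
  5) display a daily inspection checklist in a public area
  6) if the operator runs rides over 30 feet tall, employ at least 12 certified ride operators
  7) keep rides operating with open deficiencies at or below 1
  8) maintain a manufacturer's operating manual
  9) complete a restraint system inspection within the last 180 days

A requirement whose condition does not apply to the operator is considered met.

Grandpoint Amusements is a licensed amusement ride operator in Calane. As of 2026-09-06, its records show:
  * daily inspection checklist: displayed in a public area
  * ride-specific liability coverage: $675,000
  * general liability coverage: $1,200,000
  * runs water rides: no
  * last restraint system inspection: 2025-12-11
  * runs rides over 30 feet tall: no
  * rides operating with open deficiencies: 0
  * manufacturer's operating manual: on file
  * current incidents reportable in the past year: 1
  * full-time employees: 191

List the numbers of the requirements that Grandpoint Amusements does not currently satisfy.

2, 9

1. condition 'runs water rides' does not hold → requirement n/a → met
2. general liability coverage $1,200,000 < $1,500,000 → not met
3. ride-specific liability coverage $675,000 ≥ $550,000 → met
4. incidents reportable in the past year 1 ≤ 1 → met
5. daily inspection checklist present → met
6. condition 'runs rides over 30 feet tall' does not hold → requirement n/a → met
7. rides operating with open deficiencies 0 ≤ 1 → met
8. manufacturer's operating manual present → met
9. restraint system inspection 269 days ago vs limit 180 → not met
Not met: 2, 9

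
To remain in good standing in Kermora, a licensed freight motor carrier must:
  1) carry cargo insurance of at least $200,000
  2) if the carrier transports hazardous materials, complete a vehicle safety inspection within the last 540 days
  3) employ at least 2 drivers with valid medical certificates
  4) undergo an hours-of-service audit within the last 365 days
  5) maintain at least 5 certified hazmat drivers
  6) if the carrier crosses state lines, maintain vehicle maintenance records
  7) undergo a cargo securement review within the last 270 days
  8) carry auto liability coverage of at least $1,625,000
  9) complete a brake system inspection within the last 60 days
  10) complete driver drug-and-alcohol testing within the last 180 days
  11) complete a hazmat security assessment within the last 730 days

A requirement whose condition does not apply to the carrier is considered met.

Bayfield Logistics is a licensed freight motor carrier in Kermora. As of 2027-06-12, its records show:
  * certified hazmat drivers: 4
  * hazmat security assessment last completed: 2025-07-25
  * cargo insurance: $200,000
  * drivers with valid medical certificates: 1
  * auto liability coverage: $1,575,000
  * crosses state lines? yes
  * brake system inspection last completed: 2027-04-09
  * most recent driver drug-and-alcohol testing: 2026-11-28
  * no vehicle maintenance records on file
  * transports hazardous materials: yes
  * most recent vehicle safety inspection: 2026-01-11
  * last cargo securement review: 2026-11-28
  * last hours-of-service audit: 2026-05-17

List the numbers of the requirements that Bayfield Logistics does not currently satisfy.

3, 4, 5, 6, 8, 9, 10

1. cargo insurance $200,000 ≥ $200,000 → met
2. condition 'transports hazardous materials' holds; vehicle safety inspection 517 days ago vs limit 540 → met
3. drivers with valid medical certificates 1 < 2 → not met
4. hours-of-service audit 391 days ago vs limit 365 → not met
5. certified hazmat drivers 4 < 5 → not met
6. condition 'crosses state lines' holds; vehicle maintenance records absent → not met
7. cargo securement review 196 days ago vs limit 270 → met
8. auto liability coverage $1,575,000 < $1,625,000 → not met
9. brake system inspection 64 days ago vs limit 60 → not met
10. driver drug-and-alcohol testing 196 days ago vs limit 180 → not met
11. hazmat security assessment 687 days ago vs limit 730 → met
Not met: 3, 4, 5, 6, 8, 9, 10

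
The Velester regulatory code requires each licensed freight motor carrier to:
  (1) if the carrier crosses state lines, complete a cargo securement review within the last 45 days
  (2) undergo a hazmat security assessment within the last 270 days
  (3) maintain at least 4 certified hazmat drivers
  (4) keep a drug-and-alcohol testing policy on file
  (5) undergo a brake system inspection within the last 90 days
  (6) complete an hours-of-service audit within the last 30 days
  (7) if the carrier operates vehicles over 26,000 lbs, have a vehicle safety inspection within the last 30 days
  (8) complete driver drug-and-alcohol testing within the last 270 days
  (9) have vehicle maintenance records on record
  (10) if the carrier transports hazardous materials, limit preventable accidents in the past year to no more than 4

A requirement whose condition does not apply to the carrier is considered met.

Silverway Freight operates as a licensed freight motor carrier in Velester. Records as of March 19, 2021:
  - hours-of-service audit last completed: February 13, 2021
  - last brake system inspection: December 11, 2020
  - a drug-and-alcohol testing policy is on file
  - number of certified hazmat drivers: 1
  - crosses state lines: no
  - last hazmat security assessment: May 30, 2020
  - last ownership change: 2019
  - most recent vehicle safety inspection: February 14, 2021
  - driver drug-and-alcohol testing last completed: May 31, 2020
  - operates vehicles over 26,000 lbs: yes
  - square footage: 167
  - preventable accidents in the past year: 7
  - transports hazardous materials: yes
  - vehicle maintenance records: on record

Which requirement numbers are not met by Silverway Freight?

2, 3, 5, 6, 7, 8, 10

1. condition 'crosses state lines' does not hold → requirement n/a → met
2. hazmat security assessment 293 days ago vs limit 270 → not met
3. certified hazmat drivers 1 < 4 → not met
4. drug-and-alcohol testing policy present → met
5. brake system inspection 98 days ago vs limit 90 → not met
6. hours-of-service audit 34 days ago vs limit 30 → not met
7. condition 'operates vehicles over 26,000 lbs' holds; vehicle safety inspection 33 days ago vs limit 30 → not met
8. driver drug-and-alcohol testing 292 days ago vs limit 270 → not met
9. vehicle maintenance records present → met
10. condition 'transports hazardous materials' holds; preventable accidents in the past year 7 > 4 → not met
Not met: 2, 3, 5, 6, 7, 8, 10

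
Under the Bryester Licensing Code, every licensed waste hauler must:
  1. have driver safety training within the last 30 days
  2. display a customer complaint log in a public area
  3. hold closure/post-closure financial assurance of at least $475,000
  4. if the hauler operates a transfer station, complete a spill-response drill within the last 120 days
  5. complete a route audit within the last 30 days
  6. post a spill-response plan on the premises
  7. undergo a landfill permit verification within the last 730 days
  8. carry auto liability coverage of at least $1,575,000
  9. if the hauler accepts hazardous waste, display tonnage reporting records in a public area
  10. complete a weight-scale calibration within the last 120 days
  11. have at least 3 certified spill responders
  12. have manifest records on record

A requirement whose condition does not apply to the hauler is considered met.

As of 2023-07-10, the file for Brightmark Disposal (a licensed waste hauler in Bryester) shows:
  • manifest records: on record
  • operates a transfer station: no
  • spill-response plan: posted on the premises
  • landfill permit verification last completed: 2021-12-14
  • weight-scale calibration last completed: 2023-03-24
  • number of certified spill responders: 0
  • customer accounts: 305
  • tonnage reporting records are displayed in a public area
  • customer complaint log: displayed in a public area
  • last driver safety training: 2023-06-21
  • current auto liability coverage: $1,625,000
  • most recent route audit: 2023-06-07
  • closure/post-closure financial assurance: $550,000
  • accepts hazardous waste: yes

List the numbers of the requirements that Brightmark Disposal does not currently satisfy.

5, 11

1. driver safety training 19 days ago vs limit 30 → met
2. customer complaint log present → met
3. closure/post-closure financial assurance $550,000 ≥ $475,000 → met
4. condition 'operates a transfer station' does not hold → requirement n/a → met
5. route audit 33 days ago vs limit 30 → not met
6. spill-response plan present → met
7. landfill permit verification 573 days ago vs limit 730 → met
8. auto liability coverage $1,625,000 ≥ $1,575,000 → met
9. condition 'accepts hazardous waste' holds; tonnage reporting records present → met
10. weight-scale calibration 108 days ago vs limit 120 → met
11. certified spill responders 0 < 3 → not met
12. manifest records present → met
Not met: 5, 11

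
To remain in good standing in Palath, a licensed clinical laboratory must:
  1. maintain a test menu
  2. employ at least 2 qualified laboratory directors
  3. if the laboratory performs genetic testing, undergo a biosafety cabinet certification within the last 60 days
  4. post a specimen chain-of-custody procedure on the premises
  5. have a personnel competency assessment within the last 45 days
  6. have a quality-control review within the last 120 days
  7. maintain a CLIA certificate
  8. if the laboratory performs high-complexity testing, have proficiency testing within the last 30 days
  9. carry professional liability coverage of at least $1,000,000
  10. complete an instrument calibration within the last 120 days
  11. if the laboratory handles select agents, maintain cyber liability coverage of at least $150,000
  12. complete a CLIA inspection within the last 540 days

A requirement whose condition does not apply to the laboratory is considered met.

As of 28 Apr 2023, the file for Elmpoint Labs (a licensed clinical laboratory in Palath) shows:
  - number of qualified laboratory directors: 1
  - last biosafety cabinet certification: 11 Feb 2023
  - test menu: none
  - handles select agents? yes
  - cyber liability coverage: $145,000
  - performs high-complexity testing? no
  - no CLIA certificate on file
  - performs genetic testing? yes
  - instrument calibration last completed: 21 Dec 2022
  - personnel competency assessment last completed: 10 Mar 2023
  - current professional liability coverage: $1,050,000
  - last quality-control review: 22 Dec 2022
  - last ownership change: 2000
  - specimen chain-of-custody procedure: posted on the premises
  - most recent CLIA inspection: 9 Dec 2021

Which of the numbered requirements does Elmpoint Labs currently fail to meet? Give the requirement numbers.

1. test menu absent → not met
2. qualified laboratory directors 1 < 2 → not met
3. condition 'performs genetic testing' holds; biosafety cabinet certification 76 days ago vs limit 60 → not met
4. specimen chain-of-custody procedure present → met
5. personnel competency assessment 49 days ago vs limit 45 → not met
6. quality-control review 127 days ago vs limit 120 → not met
7. CLIA certificate absent → not met
8. condition 'performs high-complexity testing' does not hold → requirement n/a → met
9. professional liability coverage $1,050,000 ≥ $1,000,000 → met
10. instrument calibration 128 days ago vs limit 120 → not met
11. condition 'handles select agents' holds; cyber liability coverage $145,000 < $150,000 → not met
12. CLIA inspection 505 days ago vs limit 540 → met
Not met: 1, 2, 3, 5, 6, 7, 10, 11

1, 2, 3, 5, 6, 7, 10, 11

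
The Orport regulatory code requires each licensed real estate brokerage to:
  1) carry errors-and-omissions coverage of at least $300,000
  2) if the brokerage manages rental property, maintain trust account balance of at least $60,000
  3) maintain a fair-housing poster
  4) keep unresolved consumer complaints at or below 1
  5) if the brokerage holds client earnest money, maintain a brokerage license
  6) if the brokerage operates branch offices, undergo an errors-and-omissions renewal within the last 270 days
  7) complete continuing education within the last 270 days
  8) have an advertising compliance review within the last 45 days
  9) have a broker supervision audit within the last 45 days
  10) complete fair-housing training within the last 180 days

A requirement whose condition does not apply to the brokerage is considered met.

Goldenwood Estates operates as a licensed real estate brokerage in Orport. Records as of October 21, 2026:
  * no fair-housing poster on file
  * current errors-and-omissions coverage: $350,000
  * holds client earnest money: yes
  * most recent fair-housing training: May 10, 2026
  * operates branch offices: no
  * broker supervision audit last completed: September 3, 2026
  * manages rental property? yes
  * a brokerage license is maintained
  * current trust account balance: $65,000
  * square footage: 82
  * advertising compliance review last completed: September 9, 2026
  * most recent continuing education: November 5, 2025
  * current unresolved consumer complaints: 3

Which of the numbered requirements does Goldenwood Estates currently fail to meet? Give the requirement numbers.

3, 4, 7, 9

1. errors-and-omissions coverage $350,000 ≥ $300,000 → met
2. condition 'manages rental property' holds; trust account balance $65,000 ≥ $60,000 → met
3. fair-housing poster absent → not met
4. unresolved consumer complaints 3 > 1 → not met
5. condition 'holds client earnest money' holds; brokerage license present → met
6. condition 'operates branch offices' does not hold → requirement n/a → met
7. continuing education 350 days ago vs limit 270 → not met
8. advertising compliance review 42 days ago vs limit 45 → met
9. broker supervision audit 48 days ago vs limit 45 → not met
10. fair-housing training 164 days ago vs limit 180 → met
Not met: 3, 4, 7, 9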